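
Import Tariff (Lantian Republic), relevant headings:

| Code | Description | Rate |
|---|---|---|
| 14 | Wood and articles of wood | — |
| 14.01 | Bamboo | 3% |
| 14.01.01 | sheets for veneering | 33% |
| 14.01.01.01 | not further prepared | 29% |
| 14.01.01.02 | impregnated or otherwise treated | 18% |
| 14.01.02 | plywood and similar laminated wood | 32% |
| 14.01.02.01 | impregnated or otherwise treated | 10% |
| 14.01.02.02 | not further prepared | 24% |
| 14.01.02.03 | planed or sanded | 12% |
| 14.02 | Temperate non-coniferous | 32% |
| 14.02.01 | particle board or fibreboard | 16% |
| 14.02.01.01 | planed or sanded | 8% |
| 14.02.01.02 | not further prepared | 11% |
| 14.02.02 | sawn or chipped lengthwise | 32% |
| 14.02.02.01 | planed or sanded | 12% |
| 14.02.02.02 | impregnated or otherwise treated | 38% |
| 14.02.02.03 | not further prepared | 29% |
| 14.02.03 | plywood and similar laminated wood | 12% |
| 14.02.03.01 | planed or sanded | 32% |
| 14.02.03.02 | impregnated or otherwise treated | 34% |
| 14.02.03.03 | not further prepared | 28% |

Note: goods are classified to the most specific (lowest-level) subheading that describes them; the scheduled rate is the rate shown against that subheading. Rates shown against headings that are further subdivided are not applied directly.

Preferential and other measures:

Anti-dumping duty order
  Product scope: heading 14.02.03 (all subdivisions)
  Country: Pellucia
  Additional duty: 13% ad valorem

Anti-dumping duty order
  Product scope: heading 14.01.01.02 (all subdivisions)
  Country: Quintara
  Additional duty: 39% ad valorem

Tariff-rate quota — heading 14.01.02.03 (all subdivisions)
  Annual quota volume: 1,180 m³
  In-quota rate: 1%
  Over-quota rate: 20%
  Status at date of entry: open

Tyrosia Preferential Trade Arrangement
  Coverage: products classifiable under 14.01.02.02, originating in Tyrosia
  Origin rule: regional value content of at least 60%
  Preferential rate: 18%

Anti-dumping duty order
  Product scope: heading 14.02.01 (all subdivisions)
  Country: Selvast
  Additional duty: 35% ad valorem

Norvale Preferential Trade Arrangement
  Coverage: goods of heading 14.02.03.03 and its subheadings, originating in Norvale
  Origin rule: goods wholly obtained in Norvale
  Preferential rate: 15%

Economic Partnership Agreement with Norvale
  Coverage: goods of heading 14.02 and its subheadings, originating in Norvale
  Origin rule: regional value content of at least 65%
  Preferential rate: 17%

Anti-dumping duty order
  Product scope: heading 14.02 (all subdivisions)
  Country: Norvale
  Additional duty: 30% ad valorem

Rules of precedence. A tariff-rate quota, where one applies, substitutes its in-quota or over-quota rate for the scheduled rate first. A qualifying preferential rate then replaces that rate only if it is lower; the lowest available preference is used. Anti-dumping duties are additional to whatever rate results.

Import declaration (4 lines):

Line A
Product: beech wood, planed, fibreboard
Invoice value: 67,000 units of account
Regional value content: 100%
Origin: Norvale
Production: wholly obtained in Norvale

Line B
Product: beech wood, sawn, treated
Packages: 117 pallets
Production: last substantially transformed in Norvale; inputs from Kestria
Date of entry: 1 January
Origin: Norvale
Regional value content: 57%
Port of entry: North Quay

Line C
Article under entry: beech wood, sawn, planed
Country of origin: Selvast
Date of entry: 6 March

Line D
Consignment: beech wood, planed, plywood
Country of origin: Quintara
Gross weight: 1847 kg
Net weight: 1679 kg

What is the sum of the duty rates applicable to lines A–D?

150%

Line A: beech → 14.02; fibreboard → 14.02.01; planed → 14.02.01.01. Scheduled 8%. Norvale agreement on 14.02.03.03: 14.02.01.01 not covered; Norvale agreement on 14.02: RVC ≥ 65% → 17% available; preference 17% not lower than 8% → no reduction; anti-dumping (Norvale, 14.02): +30%; total 8% + 30% = 38%. → 38%.
Line B: beech → 14.02; sawn → 14.02.02; treated → 14.02.02.02. Scheduled 38%. Norvale agreement on 14.02.03.03: 14.02.02.02 not covered; Norvale agreement on 14.02: RVC < 65%; anti-dumping (Norvale, 14.02): +30%; total 38% + 30% = 68%. → 68%.
Line C: beech → 14.02; sawn → 14.02.02; planed → 14.02.02.01. Scheduled 12%. No special measure applies. → 12%.
Line D: beech → 14.02; plywood → 14.02.03; planed → 14.02.03.01. Scheduled 32%. No special measure applies. → 32%.
Sum: 38% + 68% + 12% + 32% = 150%.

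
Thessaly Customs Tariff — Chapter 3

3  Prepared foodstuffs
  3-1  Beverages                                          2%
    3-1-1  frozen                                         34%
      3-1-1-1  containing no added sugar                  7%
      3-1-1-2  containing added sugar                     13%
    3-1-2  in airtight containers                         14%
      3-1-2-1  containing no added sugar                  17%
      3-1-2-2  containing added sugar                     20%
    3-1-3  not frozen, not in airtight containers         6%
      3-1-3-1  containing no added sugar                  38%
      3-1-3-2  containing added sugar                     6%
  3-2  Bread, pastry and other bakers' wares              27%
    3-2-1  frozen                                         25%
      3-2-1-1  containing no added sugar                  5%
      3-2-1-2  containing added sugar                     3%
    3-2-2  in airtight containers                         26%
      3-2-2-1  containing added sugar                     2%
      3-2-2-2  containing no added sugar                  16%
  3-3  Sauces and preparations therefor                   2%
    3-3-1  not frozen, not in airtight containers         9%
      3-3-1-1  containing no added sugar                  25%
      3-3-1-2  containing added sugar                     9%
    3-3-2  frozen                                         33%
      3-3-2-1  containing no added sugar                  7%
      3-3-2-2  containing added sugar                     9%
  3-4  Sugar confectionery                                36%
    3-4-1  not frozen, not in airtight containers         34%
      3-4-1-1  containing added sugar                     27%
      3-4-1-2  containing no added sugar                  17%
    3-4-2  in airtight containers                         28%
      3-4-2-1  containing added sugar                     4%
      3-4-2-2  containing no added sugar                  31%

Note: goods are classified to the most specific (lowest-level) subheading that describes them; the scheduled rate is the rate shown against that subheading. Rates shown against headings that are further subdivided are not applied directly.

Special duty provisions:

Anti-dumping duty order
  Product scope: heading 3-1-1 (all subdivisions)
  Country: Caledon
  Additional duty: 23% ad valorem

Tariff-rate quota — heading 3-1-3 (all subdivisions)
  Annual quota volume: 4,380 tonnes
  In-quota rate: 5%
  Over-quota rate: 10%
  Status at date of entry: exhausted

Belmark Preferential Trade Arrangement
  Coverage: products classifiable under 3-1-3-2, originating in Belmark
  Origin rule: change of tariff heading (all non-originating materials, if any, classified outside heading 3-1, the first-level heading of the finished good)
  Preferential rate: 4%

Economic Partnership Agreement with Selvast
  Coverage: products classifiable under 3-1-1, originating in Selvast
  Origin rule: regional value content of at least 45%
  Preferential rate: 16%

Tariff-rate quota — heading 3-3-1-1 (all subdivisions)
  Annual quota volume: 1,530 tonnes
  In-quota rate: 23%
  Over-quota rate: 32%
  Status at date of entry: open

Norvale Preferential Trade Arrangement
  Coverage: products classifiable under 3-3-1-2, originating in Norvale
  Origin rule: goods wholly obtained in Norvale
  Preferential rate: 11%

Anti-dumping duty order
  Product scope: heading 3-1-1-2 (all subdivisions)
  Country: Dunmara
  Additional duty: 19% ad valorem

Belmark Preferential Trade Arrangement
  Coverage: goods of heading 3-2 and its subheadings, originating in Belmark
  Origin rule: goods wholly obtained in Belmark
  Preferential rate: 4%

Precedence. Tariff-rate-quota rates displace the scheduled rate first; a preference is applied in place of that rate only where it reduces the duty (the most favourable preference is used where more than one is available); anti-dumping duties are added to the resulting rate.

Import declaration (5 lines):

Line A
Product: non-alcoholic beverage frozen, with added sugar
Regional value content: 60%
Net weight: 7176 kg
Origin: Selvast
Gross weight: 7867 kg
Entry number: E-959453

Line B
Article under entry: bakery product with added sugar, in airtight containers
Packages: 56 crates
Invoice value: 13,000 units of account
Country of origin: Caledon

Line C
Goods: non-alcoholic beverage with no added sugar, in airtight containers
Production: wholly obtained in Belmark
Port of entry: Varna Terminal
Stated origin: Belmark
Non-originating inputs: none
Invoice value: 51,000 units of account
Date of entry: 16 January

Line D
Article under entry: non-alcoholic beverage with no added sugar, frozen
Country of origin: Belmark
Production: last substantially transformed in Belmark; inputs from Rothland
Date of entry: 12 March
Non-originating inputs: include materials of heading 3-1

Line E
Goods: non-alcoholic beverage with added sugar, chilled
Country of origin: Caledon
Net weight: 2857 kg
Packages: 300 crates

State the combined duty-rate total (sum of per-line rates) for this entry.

Line A: non-alcoholic beverage → 3-1; frozen → 3-1-1; with added sugar → 3-1-1-2. Scheduled 13%. Selvast agreement on 3-1-1: RVC ≥ 45% → 16% available; preference 16% not lower than 13% → no reduction. → 13%.
Line B: bakery product → 3-2; in airtight containers → 3-2-2; with added sugar → 3-2-2-1. Scheduled 2%. No special measure applies. → 2%.
Line C: non-alcoholic beverage → 3-1; in airtight containers → 3-1-2; with no added sugar → 3-1-2-1. Scheduled 17%. Belmark agreement on 3-1-3-2: 3-1-2-1 not covered; Belmark agreement on 3-2: 3-1-2-1 not covered. → 17%.
Line D: non-alcoholic beverage → 3-1; frozen → 3-1-1; with no added sugar → 3-1-1-1. Scheduled 7%. Belmark agreement on 3-1-3-2: 3-1-1-1 not covered; Belmark agreement on 3-2: 3-1-1-1 not covered. → 7%.
Line E: non-alcoholic beverage → 3-1; chilled → 3-1-3; with added sugar → 3-1-3-2. Scheduled 6%. quota on 3-1-3 exhausted → over-quota 10%. → 10%.
Sum: 13% + 2% + 17% + 7% + 10% = 49%.

49%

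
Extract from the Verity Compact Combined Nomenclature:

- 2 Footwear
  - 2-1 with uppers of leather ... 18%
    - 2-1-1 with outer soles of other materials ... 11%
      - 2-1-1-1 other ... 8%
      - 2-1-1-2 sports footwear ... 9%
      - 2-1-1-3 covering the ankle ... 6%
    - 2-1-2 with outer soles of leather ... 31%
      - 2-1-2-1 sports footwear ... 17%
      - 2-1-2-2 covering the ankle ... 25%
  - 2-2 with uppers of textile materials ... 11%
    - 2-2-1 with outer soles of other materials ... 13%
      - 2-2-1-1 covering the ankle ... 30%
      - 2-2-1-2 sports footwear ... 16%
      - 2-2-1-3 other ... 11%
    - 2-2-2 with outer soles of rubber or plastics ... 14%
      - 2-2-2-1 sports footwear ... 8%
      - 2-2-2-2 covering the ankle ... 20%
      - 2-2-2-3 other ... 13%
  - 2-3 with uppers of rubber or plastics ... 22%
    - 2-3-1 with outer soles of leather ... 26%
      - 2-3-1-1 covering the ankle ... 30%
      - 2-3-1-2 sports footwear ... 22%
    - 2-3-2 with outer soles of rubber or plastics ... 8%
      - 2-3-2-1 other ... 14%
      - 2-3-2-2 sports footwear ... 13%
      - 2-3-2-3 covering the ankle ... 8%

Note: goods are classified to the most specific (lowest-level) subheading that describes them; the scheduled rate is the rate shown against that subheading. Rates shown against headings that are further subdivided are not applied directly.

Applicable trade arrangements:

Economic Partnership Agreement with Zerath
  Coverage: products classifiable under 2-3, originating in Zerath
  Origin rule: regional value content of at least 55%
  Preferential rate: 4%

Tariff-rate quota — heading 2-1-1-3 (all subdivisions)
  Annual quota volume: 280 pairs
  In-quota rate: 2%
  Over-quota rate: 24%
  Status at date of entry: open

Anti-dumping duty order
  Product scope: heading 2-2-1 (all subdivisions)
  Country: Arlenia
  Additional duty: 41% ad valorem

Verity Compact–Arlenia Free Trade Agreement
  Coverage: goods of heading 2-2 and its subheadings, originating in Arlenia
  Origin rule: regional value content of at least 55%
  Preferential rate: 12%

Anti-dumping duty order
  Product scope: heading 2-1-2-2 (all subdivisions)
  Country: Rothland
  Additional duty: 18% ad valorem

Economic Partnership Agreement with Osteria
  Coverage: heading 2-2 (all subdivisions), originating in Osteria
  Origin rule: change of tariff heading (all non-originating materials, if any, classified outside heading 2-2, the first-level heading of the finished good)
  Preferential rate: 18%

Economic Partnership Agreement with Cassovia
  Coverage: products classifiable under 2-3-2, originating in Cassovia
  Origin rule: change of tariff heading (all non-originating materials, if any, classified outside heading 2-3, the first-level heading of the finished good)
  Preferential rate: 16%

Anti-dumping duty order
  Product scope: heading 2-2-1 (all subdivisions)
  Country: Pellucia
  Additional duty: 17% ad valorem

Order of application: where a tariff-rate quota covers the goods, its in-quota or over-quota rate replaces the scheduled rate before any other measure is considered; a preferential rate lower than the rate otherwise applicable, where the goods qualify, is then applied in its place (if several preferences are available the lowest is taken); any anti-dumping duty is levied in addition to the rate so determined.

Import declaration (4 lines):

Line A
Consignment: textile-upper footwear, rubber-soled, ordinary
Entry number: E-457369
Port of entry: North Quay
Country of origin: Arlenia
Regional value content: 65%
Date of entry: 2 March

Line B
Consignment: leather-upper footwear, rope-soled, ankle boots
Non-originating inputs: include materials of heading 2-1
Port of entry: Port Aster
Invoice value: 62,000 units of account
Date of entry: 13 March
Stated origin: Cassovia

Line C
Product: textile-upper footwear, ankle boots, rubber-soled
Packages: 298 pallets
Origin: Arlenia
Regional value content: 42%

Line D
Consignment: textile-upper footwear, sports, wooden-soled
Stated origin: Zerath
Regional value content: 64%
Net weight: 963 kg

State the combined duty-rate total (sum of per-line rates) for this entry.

Line A: textile-upper → 2-2; rubber-soled → 2-2-2; ordinary → 2-2-2-3. Scheduled 13%. Arlenia agreement on 2-2: RVC ≥ 55% → 12% available; preferential 12%. → 12%.
Line B: leather-upper → 2-1; rope-soled → 2-1-1; ankle boots → 2-1-1-3. Scheduled 6%. quota on 2-1-1-3 open → in-quota 2%; Cassovia agreement on 2-3-2: 2-1-1-3 not covered. → 2%.
Line C: textile-upper → 2-2; rubber-soled → 2-2-2; ankle boots → 2-2-2-2. Scheduled 20%. Arlenia agreement on 2-2: RVC < 55%. → 20%.
Line D: textile-upper → 2-2; wooden-soled → 2-2-1; sports → 2-2-1-2. Scheduled 16%. Zerath agreement on 2-3: 2-2-1-2 not covered. → 16%.
Sum: 12% + 2% + 20% + 16% = 50%.

50%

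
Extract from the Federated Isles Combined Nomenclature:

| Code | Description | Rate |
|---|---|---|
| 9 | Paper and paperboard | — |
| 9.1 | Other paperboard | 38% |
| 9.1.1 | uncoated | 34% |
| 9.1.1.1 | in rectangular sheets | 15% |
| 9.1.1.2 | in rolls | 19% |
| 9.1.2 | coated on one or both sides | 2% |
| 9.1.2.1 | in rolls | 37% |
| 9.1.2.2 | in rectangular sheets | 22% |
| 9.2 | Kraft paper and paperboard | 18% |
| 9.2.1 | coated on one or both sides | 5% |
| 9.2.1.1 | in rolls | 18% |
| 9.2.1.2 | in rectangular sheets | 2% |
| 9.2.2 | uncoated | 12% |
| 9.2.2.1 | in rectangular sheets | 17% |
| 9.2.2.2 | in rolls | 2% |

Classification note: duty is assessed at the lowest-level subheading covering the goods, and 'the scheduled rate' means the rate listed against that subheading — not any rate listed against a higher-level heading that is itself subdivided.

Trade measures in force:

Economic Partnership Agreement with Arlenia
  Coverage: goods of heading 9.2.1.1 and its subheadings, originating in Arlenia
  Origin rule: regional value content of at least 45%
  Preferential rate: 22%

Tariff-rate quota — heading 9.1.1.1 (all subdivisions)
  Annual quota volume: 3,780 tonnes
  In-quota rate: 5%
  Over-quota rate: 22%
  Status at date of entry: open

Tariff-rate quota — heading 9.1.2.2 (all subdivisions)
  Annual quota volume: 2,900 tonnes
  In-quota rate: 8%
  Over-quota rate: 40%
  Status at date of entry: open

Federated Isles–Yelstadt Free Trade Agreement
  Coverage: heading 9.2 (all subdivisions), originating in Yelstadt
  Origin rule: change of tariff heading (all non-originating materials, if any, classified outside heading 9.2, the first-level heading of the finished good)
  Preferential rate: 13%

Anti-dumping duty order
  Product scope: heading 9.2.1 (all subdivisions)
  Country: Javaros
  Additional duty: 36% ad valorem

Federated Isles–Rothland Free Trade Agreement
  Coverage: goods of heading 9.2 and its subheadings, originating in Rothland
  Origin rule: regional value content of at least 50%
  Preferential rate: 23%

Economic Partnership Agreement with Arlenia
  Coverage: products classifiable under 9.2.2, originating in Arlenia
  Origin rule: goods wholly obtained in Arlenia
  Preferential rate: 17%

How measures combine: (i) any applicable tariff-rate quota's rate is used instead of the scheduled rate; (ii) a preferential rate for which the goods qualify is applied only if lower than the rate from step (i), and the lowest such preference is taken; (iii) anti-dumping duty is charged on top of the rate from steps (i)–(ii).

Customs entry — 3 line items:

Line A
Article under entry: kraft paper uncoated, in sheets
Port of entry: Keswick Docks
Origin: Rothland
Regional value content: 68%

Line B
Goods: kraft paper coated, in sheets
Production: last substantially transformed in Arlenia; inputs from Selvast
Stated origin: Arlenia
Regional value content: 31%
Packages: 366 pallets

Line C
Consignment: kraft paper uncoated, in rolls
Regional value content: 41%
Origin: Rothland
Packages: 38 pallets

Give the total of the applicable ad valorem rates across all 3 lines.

Line A: kraft paper → 9.2; uncoated → 9.2.2; in sheets → 9.2.2.1. Scheduled 17%. Rothland agreement on 9.2: RVC ≥ 50% → 23% available; preference 23% not lower than 17% → no reduction. → 17%.
Line B: kraft paper → 9.2; coated → 9.2.1; in sheets → 9.2.1.2. Scheduled 2%. Arlenia agreement on 9.2.1.1: 9.2.1.2 not covered; Arlenia agreement on 9.2.2: 9.2.1.2 not covered. → 2%.
Line C: kraft paper → 9.2; uncoated → 9.2.2; in rolls → 9.2.2.2. Scheduled 2%. Rothland agreement on 9.2: RVC < 50%. → 2%.
Sum: 17% + 2% + 2% = 21%.

21%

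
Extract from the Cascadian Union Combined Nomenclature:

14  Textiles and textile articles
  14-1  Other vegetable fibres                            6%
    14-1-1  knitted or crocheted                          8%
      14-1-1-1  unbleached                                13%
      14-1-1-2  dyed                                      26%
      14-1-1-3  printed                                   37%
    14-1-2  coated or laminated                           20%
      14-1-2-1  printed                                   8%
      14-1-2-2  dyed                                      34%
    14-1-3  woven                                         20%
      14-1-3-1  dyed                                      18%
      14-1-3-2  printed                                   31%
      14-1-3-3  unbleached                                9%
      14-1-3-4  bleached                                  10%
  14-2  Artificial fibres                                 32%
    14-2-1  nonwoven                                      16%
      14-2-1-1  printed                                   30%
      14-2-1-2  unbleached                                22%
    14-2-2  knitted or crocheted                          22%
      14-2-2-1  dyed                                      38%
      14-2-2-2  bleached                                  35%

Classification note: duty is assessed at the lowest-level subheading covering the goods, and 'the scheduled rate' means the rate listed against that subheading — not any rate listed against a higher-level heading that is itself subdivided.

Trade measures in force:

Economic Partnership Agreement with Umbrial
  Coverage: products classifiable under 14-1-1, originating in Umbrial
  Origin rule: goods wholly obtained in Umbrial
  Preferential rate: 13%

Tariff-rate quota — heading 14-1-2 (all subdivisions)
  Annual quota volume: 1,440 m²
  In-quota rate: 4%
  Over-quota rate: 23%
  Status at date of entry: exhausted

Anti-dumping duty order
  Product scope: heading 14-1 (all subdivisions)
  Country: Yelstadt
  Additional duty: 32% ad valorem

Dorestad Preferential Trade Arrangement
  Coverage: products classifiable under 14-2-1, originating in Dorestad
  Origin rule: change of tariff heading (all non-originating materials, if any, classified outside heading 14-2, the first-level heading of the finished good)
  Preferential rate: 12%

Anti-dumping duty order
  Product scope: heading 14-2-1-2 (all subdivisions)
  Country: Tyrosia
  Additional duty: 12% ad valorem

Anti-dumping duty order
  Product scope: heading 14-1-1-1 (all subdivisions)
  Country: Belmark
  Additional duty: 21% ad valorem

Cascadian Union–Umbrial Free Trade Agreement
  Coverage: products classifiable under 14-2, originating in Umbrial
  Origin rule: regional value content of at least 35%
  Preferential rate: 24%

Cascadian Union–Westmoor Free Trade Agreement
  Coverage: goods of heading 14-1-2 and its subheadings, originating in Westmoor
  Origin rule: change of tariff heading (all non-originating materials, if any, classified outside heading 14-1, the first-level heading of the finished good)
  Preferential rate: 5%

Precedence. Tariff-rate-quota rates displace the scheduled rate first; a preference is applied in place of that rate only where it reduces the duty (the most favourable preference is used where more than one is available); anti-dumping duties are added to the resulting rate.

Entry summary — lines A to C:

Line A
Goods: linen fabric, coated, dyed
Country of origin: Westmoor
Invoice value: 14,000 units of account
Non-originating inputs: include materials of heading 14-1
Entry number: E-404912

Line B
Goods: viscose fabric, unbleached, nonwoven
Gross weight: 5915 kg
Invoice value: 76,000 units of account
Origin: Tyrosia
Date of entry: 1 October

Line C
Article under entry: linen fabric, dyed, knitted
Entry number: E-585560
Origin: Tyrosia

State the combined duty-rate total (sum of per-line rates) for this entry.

Line A: linen → 14-1; coated → 14-1-2; dyed → 14-1-2-2. Scheduled 34%. quota on 14-1-2 exhausted → over-quota 23%; Westmoor agreement on 14-1-2: CTH not met. → 23%.
Line B: viscose → 14-2; nonwoven → 14-2-1; unbleached → 14-2-1-2. Scheduled 22%. anti-dumping (Tyrosia, 14-2-1-2): +12%; total 22% + 12% = 34%. → 34%.
Line C: linen → 14-1; knitted → 14-1-1; dyed → 14-1-1-2. Scheduled 26%. No special measure applies. → 26%.
Sum: 23% + 34% + 26% = 83%.

83%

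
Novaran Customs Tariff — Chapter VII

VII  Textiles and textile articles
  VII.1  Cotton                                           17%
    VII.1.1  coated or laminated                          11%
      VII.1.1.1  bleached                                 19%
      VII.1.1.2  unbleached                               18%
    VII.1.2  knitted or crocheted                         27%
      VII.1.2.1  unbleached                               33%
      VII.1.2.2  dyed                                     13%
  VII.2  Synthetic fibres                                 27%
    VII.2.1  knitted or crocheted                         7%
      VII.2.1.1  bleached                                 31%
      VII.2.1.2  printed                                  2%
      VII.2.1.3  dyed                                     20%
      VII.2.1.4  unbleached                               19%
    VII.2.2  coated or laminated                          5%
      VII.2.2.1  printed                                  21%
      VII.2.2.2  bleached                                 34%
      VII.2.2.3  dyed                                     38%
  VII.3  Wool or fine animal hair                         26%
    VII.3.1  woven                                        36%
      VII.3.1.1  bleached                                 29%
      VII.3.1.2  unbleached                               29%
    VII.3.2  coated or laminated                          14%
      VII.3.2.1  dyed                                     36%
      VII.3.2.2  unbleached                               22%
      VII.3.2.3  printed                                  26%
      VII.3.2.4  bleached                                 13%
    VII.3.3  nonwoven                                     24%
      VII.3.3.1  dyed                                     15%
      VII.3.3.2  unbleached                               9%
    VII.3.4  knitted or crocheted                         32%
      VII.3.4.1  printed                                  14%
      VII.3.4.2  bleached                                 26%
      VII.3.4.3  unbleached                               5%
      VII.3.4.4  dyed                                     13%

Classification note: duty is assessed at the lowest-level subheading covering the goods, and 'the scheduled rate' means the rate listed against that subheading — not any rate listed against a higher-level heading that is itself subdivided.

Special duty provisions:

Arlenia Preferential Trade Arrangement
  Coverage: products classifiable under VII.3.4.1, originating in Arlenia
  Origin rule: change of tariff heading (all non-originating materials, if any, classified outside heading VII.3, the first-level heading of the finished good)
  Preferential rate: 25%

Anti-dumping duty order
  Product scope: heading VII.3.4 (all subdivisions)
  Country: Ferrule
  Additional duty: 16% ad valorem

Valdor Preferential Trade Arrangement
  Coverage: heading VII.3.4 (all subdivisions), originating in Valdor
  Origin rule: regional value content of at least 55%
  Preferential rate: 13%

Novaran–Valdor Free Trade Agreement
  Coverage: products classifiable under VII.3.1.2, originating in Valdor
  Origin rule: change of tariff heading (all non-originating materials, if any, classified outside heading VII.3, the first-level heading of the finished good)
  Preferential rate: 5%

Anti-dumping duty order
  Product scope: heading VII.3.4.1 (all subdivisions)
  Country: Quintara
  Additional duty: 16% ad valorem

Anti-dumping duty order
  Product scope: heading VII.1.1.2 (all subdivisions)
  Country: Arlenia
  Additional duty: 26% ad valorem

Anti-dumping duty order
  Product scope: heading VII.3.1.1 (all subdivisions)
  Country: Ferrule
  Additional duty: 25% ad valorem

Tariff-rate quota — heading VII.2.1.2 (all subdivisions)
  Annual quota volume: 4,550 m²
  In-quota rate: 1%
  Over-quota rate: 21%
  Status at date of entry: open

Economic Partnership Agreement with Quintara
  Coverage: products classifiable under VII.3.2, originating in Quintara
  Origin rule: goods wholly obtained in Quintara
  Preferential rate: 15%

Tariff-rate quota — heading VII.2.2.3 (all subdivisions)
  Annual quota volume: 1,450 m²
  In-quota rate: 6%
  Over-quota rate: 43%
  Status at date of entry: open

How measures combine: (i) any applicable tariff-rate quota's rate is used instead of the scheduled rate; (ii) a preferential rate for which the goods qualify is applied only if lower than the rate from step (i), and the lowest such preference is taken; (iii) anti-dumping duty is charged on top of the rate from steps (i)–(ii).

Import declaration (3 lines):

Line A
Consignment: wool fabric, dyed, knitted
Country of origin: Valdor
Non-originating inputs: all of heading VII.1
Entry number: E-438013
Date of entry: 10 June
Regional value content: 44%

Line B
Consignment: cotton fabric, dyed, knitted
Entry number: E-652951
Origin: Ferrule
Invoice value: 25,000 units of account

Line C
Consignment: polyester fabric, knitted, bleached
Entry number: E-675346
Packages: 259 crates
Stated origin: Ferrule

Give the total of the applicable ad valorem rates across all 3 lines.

Line A: wool → VII.3; knitted → VII.3.4; dyed → VII.3.4.4. Scheduled 13%. Valdor agreement on VII.3.4: RVC < 55%; Valdor agreement on VII.3.1.2: VII.3.4.4 not covered. → 13%.
Line B: cotton → VII.1; knitted → VII.1.2; dyed → VII.1.2.2. Scheduled 13%. No special measure applies. → 13%.
Line C: polyester → VII.2; knitted → VII.2.1; bleached → VII.2.1.1. Scheduled 31%. No special measure applies. → 31%.
Sum: 13% + 13% + 31% = 57%.

57%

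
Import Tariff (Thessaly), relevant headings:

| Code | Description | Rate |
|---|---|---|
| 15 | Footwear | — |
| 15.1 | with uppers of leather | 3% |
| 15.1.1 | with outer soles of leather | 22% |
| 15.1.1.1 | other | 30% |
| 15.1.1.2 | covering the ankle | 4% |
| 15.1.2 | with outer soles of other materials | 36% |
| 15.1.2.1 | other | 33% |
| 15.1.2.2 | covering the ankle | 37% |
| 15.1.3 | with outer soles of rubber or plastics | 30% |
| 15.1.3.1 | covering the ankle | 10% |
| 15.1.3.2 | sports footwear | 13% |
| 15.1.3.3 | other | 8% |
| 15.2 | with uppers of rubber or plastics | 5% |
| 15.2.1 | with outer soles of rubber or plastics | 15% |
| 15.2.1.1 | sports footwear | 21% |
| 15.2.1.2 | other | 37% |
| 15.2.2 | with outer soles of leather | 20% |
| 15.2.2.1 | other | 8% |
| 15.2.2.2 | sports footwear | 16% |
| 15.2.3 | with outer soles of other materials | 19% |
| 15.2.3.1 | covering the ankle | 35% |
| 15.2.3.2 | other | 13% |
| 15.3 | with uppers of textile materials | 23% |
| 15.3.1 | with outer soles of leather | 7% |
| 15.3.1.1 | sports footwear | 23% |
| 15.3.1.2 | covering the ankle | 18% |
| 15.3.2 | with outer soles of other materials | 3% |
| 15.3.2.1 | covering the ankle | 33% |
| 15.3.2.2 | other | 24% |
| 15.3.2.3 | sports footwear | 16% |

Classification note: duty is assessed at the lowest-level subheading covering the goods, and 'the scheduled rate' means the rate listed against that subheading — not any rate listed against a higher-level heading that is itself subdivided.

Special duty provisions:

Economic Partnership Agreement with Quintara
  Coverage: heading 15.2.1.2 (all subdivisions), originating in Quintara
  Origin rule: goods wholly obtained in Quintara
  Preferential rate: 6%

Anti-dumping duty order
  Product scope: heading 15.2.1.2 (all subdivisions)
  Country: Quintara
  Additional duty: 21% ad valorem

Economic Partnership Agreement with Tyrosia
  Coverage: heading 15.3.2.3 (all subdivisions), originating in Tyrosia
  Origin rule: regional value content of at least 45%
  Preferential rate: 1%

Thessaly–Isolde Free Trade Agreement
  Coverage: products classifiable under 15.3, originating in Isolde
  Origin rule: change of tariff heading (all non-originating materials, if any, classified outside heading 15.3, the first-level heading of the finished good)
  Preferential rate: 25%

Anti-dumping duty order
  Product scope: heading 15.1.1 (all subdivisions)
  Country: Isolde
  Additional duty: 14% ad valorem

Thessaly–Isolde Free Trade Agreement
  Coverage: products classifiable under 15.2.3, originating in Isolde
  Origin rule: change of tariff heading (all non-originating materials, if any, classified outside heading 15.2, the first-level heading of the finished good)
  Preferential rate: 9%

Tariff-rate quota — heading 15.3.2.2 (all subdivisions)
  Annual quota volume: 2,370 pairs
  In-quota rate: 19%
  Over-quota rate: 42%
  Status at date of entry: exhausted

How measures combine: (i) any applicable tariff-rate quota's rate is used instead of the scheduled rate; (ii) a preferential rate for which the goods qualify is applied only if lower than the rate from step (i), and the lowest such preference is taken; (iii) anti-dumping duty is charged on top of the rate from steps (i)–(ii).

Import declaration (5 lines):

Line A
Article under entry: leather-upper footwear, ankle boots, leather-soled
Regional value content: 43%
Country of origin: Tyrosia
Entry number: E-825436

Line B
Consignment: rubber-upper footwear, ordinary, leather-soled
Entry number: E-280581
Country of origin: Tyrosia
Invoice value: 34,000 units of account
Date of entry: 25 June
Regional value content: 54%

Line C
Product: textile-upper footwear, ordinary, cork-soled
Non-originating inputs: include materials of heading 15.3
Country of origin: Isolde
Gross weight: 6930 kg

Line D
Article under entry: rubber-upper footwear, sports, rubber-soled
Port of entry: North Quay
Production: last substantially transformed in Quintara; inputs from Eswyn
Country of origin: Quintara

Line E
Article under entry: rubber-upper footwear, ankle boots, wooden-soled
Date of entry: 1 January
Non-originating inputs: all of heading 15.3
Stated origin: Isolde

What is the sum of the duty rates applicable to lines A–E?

Line A: leather-upper → 15.1; leather-soled → 15.1.1; ankle boots → 15.1.1.2. Scheduled 4%. Tyrosia agreement on 15.3.2.3: 15.1.1.2 not covered. → 4%.
Line B: rubber-upper → 15.2; leather-soled → 15.2.2; ordinary → 15.2.2.1. Scheduled 8%. Tyrosia agreement on 15.3.2.3: 15.2.2.1 not covered. → 8%.
Line C: textile-upper → 15.3; cork-soled → 15.3.2; ordinary → 15.3.2.2. Scheduled 24%. quota on 15.3.2.2 exhausted → over-quota 42%; Isolde agreement on 15.3: CTH not met; Isolde agreement on 15.2.3: 15.3.2.2 not covered. → 42%.
Line D: rubber-upper → 15.2; rubber-soled → 15.2.1; sports → 15.2.1.1. Scheduled 21%. Quintara agreement on 15.2.1.2: 15.2.1.1 not covered. → 21%.
Line E: rubber-upper → 15.2; wooden-soled → 15.2.3; ankle boots → 15.2.3.1. Scheduled 35%. Isolde agreement on 15.3: 15.2.3.1 not covered; Isolde agreement on 15.2.3: CTH met → 9% available; preferential 9%. → 9%.
Sum: 4% + 8% + 42% + 21% + 9% = 84%.

84%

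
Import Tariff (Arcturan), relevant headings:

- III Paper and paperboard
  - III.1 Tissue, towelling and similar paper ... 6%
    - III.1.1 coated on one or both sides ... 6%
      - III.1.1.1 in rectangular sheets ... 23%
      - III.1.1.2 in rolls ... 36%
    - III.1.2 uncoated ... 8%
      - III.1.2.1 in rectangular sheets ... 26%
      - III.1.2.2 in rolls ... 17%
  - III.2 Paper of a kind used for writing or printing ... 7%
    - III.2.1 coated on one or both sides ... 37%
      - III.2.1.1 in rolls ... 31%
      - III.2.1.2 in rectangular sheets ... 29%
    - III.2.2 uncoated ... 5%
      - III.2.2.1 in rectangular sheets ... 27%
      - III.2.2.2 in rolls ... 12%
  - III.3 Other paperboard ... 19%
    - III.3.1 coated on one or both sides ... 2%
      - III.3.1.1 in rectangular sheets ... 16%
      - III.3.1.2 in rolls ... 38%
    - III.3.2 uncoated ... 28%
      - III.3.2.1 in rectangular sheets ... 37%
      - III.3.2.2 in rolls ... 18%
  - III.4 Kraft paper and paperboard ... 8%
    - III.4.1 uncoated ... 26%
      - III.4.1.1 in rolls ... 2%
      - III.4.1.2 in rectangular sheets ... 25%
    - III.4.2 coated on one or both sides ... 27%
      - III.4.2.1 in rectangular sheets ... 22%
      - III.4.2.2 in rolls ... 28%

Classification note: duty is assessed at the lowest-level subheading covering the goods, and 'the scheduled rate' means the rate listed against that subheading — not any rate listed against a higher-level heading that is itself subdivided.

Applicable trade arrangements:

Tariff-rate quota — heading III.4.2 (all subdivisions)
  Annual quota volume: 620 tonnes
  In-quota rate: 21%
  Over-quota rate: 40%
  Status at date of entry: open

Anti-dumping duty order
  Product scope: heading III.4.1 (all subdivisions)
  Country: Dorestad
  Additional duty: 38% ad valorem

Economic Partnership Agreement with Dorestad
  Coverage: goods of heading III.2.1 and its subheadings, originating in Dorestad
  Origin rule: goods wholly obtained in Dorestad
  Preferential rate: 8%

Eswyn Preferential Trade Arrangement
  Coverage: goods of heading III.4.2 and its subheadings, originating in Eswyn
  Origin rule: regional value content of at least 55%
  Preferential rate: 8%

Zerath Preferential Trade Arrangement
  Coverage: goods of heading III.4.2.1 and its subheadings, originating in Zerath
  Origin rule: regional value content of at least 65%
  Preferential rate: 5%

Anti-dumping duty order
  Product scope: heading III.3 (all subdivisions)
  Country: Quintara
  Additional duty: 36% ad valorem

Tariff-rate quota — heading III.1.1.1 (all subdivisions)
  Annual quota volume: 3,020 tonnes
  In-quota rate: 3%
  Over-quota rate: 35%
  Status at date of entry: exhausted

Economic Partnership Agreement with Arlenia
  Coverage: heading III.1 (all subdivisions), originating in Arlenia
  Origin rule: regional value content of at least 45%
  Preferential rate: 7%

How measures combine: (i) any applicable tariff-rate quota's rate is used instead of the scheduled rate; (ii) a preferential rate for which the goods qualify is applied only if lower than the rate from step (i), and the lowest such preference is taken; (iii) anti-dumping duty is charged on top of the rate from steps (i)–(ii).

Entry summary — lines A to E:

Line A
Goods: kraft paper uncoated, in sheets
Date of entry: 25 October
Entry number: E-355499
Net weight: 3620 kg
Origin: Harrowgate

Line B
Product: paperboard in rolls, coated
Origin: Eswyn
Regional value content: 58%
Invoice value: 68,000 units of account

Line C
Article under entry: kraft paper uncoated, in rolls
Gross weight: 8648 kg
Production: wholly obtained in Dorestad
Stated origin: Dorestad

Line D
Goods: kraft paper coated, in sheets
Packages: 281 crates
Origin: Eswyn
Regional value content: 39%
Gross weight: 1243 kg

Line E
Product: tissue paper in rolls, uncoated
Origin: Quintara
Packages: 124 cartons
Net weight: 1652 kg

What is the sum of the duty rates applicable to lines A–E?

141%

Line A: kraft paper → III.4; uncoated → III.4.1; in sheets → III.4.1.2. Scheduled 25%. No special measure applies. → 25%.
Line B: paperboard → III.3; coated → III.3.1; in rolls → III.3.1.2. Scheduled 38%. Eswyn agreement on III.4.2: III.3.1.2 not covered. → 38%.
Line C: kraft paper → III.4; uncoated → III.4.1; in rolls → III.4.1.1. Scheduled 2%. Dorestad agreement on III.2.1: III.4.1.1 not covered; anti-dumping (Dorestad, III.4.1): +38%; total 2% + 38% = 40%. → 40%.
Line D: kraft paper → III.4; coated → III.4.2; in sheets → III.4.2.1. Scheduled 22%. quota on III.4.2 open → in-quota 21%; Eswyn agreement on III.4.2: RVC < 55%. → 21%.
Line E: tissue paper → III.1; uncoated → III.1.2; in rolls → III.1.2.2. Scheduled 17%. No special measure applies. → 17%.
Sum: 25% + 38% + 40% + 21% + 17% = 141%.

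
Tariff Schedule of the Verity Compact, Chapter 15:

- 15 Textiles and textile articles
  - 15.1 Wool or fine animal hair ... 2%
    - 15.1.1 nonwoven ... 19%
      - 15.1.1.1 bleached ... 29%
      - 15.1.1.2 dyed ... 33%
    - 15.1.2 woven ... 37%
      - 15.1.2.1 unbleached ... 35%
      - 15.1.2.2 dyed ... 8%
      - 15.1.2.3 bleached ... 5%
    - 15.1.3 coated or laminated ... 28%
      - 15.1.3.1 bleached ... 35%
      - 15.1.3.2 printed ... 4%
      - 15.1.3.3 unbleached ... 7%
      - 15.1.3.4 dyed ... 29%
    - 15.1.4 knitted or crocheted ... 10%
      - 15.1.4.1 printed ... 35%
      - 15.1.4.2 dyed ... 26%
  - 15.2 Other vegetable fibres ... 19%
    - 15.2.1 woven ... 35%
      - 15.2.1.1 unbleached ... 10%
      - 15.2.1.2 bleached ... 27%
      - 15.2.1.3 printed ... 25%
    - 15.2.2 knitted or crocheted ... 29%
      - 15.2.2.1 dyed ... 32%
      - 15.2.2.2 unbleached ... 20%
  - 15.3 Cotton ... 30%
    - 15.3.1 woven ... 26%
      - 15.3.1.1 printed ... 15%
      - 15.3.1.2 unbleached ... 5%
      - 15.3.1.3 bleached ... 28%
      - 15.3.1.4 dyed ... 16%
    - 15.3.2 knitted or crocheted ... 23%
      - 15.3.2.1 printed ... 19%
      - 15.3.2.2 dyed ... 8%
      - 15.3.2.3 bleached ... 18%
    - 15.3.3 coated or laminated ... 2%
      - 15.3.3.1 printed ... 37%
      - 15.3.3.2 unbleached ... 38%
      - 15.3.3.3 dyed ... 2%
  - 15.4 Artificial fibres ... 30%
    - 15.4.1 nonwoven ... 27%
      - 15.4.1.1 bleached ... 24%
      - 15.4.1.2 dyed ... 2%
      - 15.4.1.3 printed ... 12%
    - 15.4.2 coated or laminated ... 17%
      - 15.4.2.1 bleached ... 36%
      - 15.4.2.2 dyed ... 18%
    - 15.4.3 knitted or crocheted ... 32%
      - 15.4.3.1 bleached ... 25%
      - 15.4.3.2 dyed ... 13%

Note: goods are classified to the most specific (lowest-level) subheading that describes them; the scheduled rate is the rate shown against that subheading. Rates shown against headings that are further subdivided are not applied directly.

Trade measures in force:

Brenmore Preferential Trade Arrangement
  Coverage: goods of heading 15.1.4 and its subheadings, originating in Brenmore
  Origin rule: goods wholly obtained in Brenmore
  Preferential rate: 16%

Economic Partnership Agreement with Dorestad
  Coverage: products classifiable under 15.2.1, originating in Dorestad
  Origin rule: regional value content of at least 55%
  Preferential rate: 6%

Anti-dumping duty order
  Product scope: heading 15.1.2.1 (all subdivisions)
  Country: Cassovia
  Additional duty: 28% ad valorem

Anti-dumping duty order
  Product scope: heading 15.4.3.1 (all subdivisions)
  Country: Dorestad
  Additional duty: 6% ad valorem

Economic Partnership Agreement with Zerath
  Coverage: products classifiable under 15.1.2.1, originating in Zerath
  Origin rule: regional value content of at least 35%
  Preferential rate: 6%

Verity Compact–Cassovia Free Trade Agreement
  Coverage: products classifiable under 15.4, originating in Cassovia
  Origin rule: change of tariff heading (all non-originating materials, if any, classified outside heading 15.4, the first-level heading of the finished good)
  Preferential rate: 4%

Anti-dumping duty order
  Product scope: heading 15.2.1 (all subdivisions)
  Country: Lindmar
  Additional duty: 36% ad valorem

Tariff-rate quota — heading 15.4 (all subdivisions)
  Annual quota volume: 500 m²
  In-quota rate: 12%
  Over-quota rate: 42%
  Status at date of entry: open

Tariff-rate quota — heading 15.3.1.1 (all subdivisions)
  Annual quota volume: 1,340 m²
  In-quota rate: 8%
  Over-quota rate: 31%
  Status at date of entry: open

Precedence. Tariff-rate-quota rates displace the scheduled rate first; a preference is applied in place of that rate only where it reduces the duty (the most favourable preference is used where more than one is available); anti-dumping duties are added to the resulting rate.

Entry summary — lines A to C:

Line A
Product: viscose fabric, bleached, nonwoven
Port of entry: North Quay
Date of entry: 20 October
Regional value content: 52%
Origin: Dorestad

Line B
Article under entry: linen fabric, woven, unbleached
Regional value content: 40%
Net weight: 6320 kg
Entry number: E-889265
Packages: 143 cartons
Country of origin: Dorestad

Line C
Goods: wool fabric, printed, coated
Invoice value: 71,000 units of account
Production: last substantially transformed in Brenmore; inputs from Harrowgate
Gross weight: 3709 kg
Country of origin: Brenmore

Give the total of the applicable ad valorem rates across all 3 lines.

Line A: viscose → 15.4; nonwoven → 15.4.1; bleached → 15.4.1.1. Scheduled 24%. quota on 15.4 open → in-quota 12%; Dorestad agreement on 15.2.1: 15.4.1.1 not covered. → 12%.
Line B: linen → 15.2; woven → 15.2.1; unbleached → 15.2.1.1. Scheduled 10%. Dorestad agreement on 15.2.1: RVC < 55%. → 10%.
Line C: wool → 15.1; coated → 15.1.3; printed → 15.1.3.2. Scheduled 4%. Brenmore agreement on 15.1.4: 15.1.3.2 not covered. → 4%.
Sum: 12% + 10% + 4% = 26%.

26%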